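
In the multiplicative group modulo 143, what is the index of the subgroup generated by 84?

ord(84) | φ(143) = φ(11·13) = (11−1)·(13−1) = 10·12 = 120 = 2^3 · 3 · 5.
Divisors of 120: 1, 2, 3, 4, 5, 6, 8, 10, 12, 15, 20, 24, 30, 40, 60, 120.
Evaluate successive powers at the divisors of 120:
84^1 ≡ 84 (mod 143)
84^2 ≡ 49 (mod 143)
84^3 ≡ 112 (mod 143)
84^4 ≡ 113 (mod 143)
84^5 ≡ 54 (mod 143)
84^6 ≡ 103 (mod 143)
84^8 ≡ 42 (mod 143)
84^10 ≡ 56 (mod 143)
84^12 ≡ 27 (mod 143)
84^15 ≡ 21 (mod 143)
84^20 ≡ 133 (mod 143)
84^24 ≡ 14 (mod 143)
84^30 ≡ 12 (mod 143)
84^40 ≡ 100 (mod 143)
84^60 ≡ 1 (mod 143) ✓
Thus |⟨84⟩| = ord(84) = 60.
The index is φ(143) / ord(84) = 120 / 60 = 2.

2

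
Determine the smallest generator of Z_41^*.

6

φ(41) = 41 − 1 = 40 = 2^3 · 5.
Test candidates g = 2, 3, … against the prime factors q ∈ {2, 5} of φ(41): g is a generator iff g^(40/q) ≢ 1 for every such q.
g = 2: 2^20 ≡ 1 — hits 1, so not a primitive root.
g = 3: 3^20 ≡ 40; 3^8 ≡ 1 — hits 1, so not a primitive root.
g = 4: 4^20 ≡ 1 — hits 1, so not a primitive root.
g = 5: 5^20 ≡ 1 — hits 1, so not a primitive root.
g = 6: 6^20 ≡ 40; 6^8 ≡ 10 — none is 1, so 6 is a primitive root.
Hence the least primitive root of 41 is 6.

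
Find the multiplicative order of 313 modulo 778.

194

ord(313) | φ(778) = φ(2)·φ(389) = 1·388 = 388 = 2^2 · 97.
Divisors of 388: 1, 2, 4, 97, 194, 388.
Compute 313^d (mod 778) for the divisors d until we hit 1:
313^1 ≡ 313 (mod 778)
313^2 ≡ 719 (mod 778)
313^4 ≡ 369 (mod 778)
313^97 ≡ 777 (mod 778)
313^194 ≡ 1 (mod 778) ✓
The smallest such exponent is 194, so the order of 313 is 194.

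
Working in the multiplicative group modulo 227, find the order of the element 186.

113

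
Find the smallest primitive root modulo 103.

φ(103) = 103 − 1 = 102 = 2 · 3 · 17.
Test candidates g = 2, 3, … against the prime factors q ∈ {2, 3, 17} of φ(103): g is a generator iff g^(102/q) ≢ 1 for every such q.
g = 2: 2^51 ≡ 1 — hits 1, so not a primitive root.
g = 3: 3^51 ≡ 102; 3^34 ≡ 1 — hits 1, so not a primitive root.
g = 4: 4^51 ≡ 1 — hits 1, so not a primitive root.
g = 5: 5^51 ≡ 102; 5^34 ≡ 56; 5^6 ≡ 72 — none is 1, so 5 is a primitive root.
Hence the least primitive root of 103 is 5.

5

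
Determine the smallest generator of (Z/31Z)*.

3

φ(31) = 31 − 1 = 30 = 2 · 3 · 5.
Test candidates g = 2, 3, … against the prime factors q ∈ {2, 3, 5} of φ(31): g is a generator iff g^(30/q) ≢ 1 for every such q.
g = 2: 2^15 ≡ 1 — hits 1, so not a primitive root.
g = 3: 3^15 ≡ 30; 3^10 ≡ 25; 3^6 ≡ 16 — none is 1, so 3 is a primitive root.
The smallest primitive root modulo 31 is 3.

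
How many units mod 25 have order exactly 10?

4

φ(25) = φ(5^2) = 5·(5−1) = 20 = 2^2 · 5.
Since (Z/25Z)^× is cyclic of order 20, the number of elements of order d is φ(d) when d | 20 and 0 otherwise.
10 = 2 · 5 divides 20, and φ(10) = 4.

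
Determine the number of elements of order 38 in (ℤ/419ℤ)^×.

φ(419) = 419 − 1 = 418 = 2 · 11 · 19.
Since (Z/419Z)^× is cyclic of order 418, the number of elements of order d is φ(d) when d | 418 and 0 otherwise.
38 = 2 · 19 divides 418, and φ(38) = 18.

18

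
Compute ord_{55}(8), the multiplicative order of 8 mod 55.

20

The order of 8 must divide φ(55) = φ(5·11) = (5−1)·(11−1) = 4·10 = 40 = 2^3 · 5.
Divisors of 40: 1, 2, 4, 5, 8, 10, 20, 40.
Compute 8^d (mod 55) for the divisors d until we hit 1:
8^1 ≡ 8 (mod 55)
8^2 ≡ 9 (mod 55)
8^4 ≡ 26 (mod 55)
8^5 ≡ 43 (mod 55)
8^8 ≡ 16 (mod 55)
8^10 ≡ 34 (mod 55)
8^20 ≡ 1 (mod 55) ✓
Therefore the multiplicative order of 8 modulo 55 is 20.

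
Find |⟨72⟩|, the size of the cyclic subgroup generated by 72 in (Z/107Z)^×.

106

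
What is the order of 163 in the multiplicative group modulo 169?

ord(163) | φ(169) = φ(13^2) = 13·(13−1) = 156 = 2^2 · 3 · 13.
Divisors of 156: 1, 2, 3, 4, 6, 12, 13, 26, 39, 52, 78, 156.
Test each divisor d:
163^1 ≡ 163 (mod 169)
163^2 ≡ 36 (mod 169)
163^3 ≡ 122 (mod 169)
163^4 ≡ 113 (mod 169)
163^6 ≡ 12 (mod 169)
163^12 ≡ 144 (mod 169)
163^13 ≡ 150 (mod 169)
163^26 ≡ 23 (mod 169)
163^39 ≡ 70 (mod 169)
163^52 ≡ 22 (mod 169)
163^78 ≡ 168 (mod 169)
163^156 ≡ 1 (mod 169) ✓
So ord_169(163) = 156.

156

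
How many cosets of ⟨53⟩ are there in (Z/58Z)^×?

4

Since 53 ∈ (Z/58Z)^×, its order divides φ(58) = φ(2)·φ(29) = 1·28 = 28 = 2^2 · 7.
Divisors of 28: 1, 2, 4, 7, 14, 28.
Check 53^d mod 58 for each divisor in increasing order:
53^1 ≡ 53 (mod 58)
53^2 ≡ 25 (mod 58)
53^4 ≡ 45 (mod 58)
53^7 ≡ 1 (mod 58) ✓
So ord_58(53) = 7, hence |⟨53⟩| = 7.
The index is φ(58) / ord(53) = 28 / 7 = 4.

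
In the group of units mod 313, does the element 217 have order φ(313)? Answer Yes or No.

φ(313) = 313 − 1 = 312 = 2^3 · 3 · 13.
It suffices to check that the order of 217 is not a proper divisor of 312: compute 217^(312/q) for q ∈ {2, 3, 13}.
217^156 ≡ 1 (mod 313)  [q = 2: ≡ 1 ✗]
217^104 ≡ 214 (mod 313)  [q = 3: ≢ 1 ✓]
217^24 ≡ 48 (mod 313)  [q = 13: ≢ 1 ✓]
The check at q = 2 fails, so 217 generates a proper subgroup.

No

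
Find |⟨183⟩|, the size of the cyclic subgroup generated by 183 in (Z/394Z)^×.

4

The order of 183 must divide φ(394) = φ(2)·φ(197) = 1·196 = 196 = 2^2 · 7^2.
Divisors of 196: 1, 2, 4, 7, 14, 28, 49, 98, 196.
Check 183^d mod 394 for each divisor in increasing order:
183^1 ≡ 183
183^2 ≡ 393
183^4 ≡ 1
Hence ord(183) = 4.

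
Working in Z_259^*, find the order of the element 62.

18

By Lagrange's theorem, ord_259(62) divides φ(259) = φ(7·37) = (7−1)·(37−1) = 6·36 = 216 = 2^3 · 3^3.
Divisors of 216: 1, 2, 3, 4, 6, 8, 9, 12, 18, 24, 27, 36, 54, 72, 108, 216.
Check 62^d mod 259 for each divisor in increasing order:
62^1 ≡ 62
62^2 ≡ 218
62^3 ≡ 48
62^4 ≡ 127
62^6 ≡ 232
62^8 ≡ 71
62^9 ≡ 258
62^12 ≡ 211
62^18 ≡ 1
Hence ord(62) = 18.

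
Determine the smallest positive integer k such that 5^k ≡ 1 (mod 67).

22

ord(5) | φ(67) = 67 − 1 = 66 = 2 · 3 · 11.
Divisors of 66: 1, 2, 3, 6, 11, 22, 33, 66.
Check 5^d mod 67 for each divisor in increasing order:
5^1 ≡ 5
5^2 ≡ 25
5^3 ≡ 58
5^6 ≡ 14
5^11 ≡ 66
5^22 ≡ 1
The smallest such exponent is 22, so the order of 5 is 22.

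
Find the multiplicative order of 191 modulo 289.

The order of 191 must divide φ(289) = φ(17^2) = 17·(17−1) = 272 = 2^4 · 17.
Divisors of 272: 1, 2, 4, 8, 16, 17, 34, 68, 136, 272.
Test each divisor d:
191^1 ≡ 191 (mod 289)
191^2 ≡ 67 (mod 289)
191^4 ≡ 154 (mod 289)
191^8 ≡ 18 (mod 289)
191^16 ≡ 35 (mod 289)
191^17 ≡ 38 (mod 289)
191^34 ≡ 288 (mod 289)
191^68 ≡ 1 (mod 289) ✓
Therefore the multiplicative order of 191 modulo 289 is 68.

68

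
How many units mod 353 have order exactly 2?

φ(353) = 353 − 1 = 352 = 2^5 · 11.
Since (Z/353Z)^× is cyclic of order 352, the number of elements of order d is φ(d) when d | 352 and 0 otherwise.
2 | 352, and φ(2) = 2 − 1 = 1.

1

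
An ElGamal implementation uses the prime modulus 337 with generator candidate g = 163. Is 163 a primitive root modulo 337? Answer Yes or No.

No

φ(337) = 337 − 1 = 336 = 2^4 · 3 · 7.
163 is a primitive root mod 337 iff 163^(φ(337)/q) ≢ 1 for every prime q | φ(337), i.e. q ∈ {2, 3, 7}.
163^168 ≡ 336 (mod 337)  [q = 2: ≢ 1 ✓]
163^112 ≡ 208 (mod 337)  [q = 3: ≢ 1 ✓]
163^48 ≡ 1 (mod 337)  [q = 7: ≡ 1 ✗]
163^48 ≡ 1 shows ord(163) | 48, strictly less than φ(337); not a primitive root.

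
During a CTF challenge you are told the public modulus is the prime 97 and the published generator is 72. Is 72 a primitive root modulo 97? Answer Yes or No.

φ(97) = 97 − 1 = 96 = 2^5 · 3.
Test 72^(96/q) mod 97 for each prime factor q of 96:
72^48 ≡ 1 (mod 97)  [q = 2: ≡ 1 ✗]
72^32 ≡ 61 (mod 97)  [q = 3: ≢ 1 ✓]
The check at q = 2 fails, so 72 generates a proper subgroup.

No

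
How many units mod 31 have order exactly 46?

0

φ(31) = 31 − 1 = 30 = 2 · 3 · 5.
In a cyclic group of order 30, there are φ(d) elements of order d for each divisor d of 30, and zero for non-divisors.
Since 46 ∤ 30, the count is 0.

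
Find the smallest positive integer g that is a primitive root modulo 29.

2

φ(29) = 29 − 1 = 28 = 2^2 · 7.
Test candidates g = 2, 3, … against the prime factors q ∈ {2, 7} of φ(29): g is a generator iff g^(28/q) ≢ 1 for every such q.
g = 2: 2^14 ≡ 28; 2^4 ≡ 16 — none is 1, so 2 is a primitive root.
Hence the least primitive root of 29 is 2.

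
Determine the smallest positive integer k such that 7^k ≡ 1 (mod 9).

The order of 7 must divide φ(9) = φ(3^2) = 3·(3−1) = 6 = 2 · 3.
Divisors of 6: 1, 2, 3, 6.
Check 7^d mod 9 for each divisor in increasing order:
7^1 ≡ 7
7^2 ≡ 4
7^3 ≡ 1
The smallest such exponent is 3, so the order of 7 is 3.

3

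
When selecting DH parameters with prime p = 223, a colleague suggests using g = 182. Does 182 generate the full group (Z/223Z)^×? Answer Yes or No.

φ(223) = 223 − 1 = 222 = 2 · 3 · 37.
An element g generates (Z/223Z)^× iff g^(222/q) ≢ 1 (mod 223) for each prime q ∈ {2, 3, 37}.
182^111 ≡ 222 (mod 223)  [q = 2: ≢ 1 ✓]
182^74 ≡ 1 (mod 223)  [q = 3: ≡ 1 ✗]
182^6 ≡ 196 (mod 223)  [q = 37: ≢ 1 ✓]
The check at q = 3 fails, so 182 generates a proper subgroup.

No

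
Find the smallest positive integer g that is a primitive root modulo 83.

φ(83) = 83 − 1 = 82 = 2 · 41.
Test candidates g = 2, 3, … against the prime factors q ∈ {2, 41} of φ(83): g is a generator iff g^(82/q) ≢ 1 for every such q.
g = 2: 2^41 ≡ 82; 2^2 ≡ 4 — none is 1, so 2 is a primitive root.
The smallest primitive root modulo 83 is 2.

2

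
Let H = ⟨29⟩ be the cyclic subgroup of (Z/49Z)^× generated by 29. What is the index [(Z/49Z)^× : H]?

The order of 29 must divide φ(49) = φ(7^2) = 7·(7−1) = 42 = 2 · 3 · 7.
Divisors of 42: 1, 2, 3, 6, 7, 14, 21, 42.
Check 29^d mod 49 for each divisor in increasing order:
29^1 ≡ 29 (mod 49)
29^2 ≡ 8 (mod 49)
29^3 ≡ 36 (mod 49)
29^6 ≡ 22 (mod 49)
29^7 ≡ 1 (mod 49) ✓
So ord_49(29) = 7, hence |⟨29⟩| = 7.
The index is φ(49) / ord(29) = 42 / 7 = 6.

6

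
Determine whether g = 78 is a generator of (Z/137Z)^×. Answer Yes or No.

No

φ(137) = 137 − 1 = 136 = 2^3 · 17.
Test 78^(136/q) mod 137 for each prime factor q of 136:
78^68 ≡ 1 (mod 137)  [q = 2: ≡ 1 ✗]
78^8 ≡ 88 (mod 137)  [q = 17: ≢ 1 ✓]
78^68 ≡ 1 shows ord(78) | 68, strictly less than φ(137); not a primitive root.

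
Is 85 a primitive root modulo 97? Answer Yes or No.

φ(97) = 97 − 1 = 96 = 2^5 · 3.
An element g generates (Z/97Z)^× iff g^(96/q) ≢ 1 (mod 97) for each prime q ∈ {2, 3}.
85^48 ≡ 1 (mod 97)  [q = 2: ≡ 1 ✗]
85^32 ≡ 1 (mod 97)  [q = 3: ≡ 1 ✗]
Since 85^48 ≡ 1, the order of 85 divides 48 < 96, so 85 is not a primitive root.

No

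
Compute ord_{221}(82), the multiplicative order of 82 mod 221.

48

The order of 82 must divide φ(221) = φ(13·17) = (13−1)·(17−1) = 12·16 = 192 = 2^6 · 3.
Divisors of 192: 1, 2, 3, 4, 6, 8, 12, 16, 24, 32, 48, 64, 96, 192.
Evaluate successive powers at the divisors of 192:
82^1 ≡ 82 (mod 221)
82^2 ≡ 94 (mod 221)
82^3 ≡ 194 (mod 221)
82^4 ≡ 217 (mod 221)
82^6 ≡ 66 (mod 221)
82^8 ≡ 16 (mod 221)
82^12 ≡ 157 (mod 221)
82^16 ≡ 35 (mod 221)
82^24 ≡ 118 (mod 221)
82^32 ≡ 120 (mod 221)
82^48 ≡ 1 (mod 221) ✓
So ord_221(82) = 48.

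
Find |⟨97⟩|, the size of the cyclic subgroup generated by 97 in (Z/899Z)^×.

140

Since 97 ∈ (Z/899Z)^×, its order divides φ(899) = φ(29·31) = (29−1)·(31−1) = 28·30 = 840 = 2^3 · 3 · 5 · 7.
Divisors of 840: 1, 2, 3, 4, 5, 6, 7, 8, 10, 12, 14, 15, 20, 21, 24, 28, 30, 35, 40, 42, 56, 60, 70, 84, 105, 120, 140, 168, 210, 280, 420, 840.
Check 97^d mod 899 for each divisor in increasing order:
97^1 ≡ 97 (mod 899)
97^2 ≡ 419 (mod 899)
97^3 ≡ 188 (mod 899)
97^4 ≡ 256 (mod 899)
97^5 ≡ 559 (mod 899)
97^6 ≡ 283 (mod 899)
97^7 ≡ 481 (mod 899)
97^8 ≡ 808 (mod 899)
97^10 ≡ 528 (mod 899)
97^12 ≡ 78 (mod 899)
97^14 ≡ 318 (mod 899)
97^15 ≡ 280 (mod 899)
97^20 ≡ 94 (mod 899)
97^21 ≡ 128 (mod 899)
97^24 ≡ 690 (mod 899)
97^28 ≡ 436 (mod 899)
97^30 ≡ 187 (mod 899)
97^35 ≡ 249 (mod 899)
97^40 ≡ 745 (mod 899)
97^42 ≡ 202 (mod 899)
97^56 ≡ 407 (mod 899)
97^60 ≡ 807 (mod 899)
97^70 ≡ 869 (mod 899)
97^84 ≡ 349 (mod 899)
97^105 ≡ 621 (mod 899)
97^120 ≡ 373 (mod 899)
97^140 ≡ 1 (mod 899) ✓
Therefore the multiplicative order of 97 modulo 899 is 140.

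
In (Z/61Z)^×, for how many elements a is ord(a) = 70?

φ(61) = 61 − 1 = 60 = 2^2 · 3 · 5.
In a cyclic group of order 60, there are φ(d) elements of order d for each divisor d of 60, and zero for non-divisors.
70 does not divide 60, so no element of (Z/61Z)^× has order 70.

0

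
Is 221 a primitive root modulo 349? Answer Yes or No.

φ(349) = 349 − 1 = 348 = 2^2 · 3 · 29.
221 is a primitive root mod 349 iff 221^(φ(349)/q) ≢ 1 for every prime q | φ(349), i.e. q ∈ {2, 3, 29}.
221^174 ≡ 348 (mod 349)  [q = 2: ≢ 1 ✓]
221^116 ≡ 226 (mod 349)  [q = 3: ≢ 1 ✓]
221^12 ≡ 332 (mod 349)  [q = 29: ≢ 1 ✓]
All checks pass, so 221 has order 348 and is a primitive root modulo 349.

Yes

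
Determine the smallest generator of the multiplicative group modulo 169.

φ(169) = φ(13^2) = 13·(13−1) = 156 = 2^2 · 3 · 13.
Test candidates g = 2, 3, … against the prime factors q ∈ {2, 3, 13} of φ(169): g is a generator iff g^(156/q) ≢ 1 for every such q.
g = 2: 2^78 ≡ 168; 2^52 ≡ 146; 2^12 ≡ 40 — none is 1, so 2 is a primitive root.
The smallest primitive root modulo 169 is 2.

2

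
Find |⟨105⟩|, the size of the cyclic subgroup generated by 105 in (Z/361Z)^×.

342

ord(105) | φ(361) = φ(19^2) = 19·(19−1) = 342 = 2 · 3^2 · 19.
Divisors of 342: 1, 2, 3, 6, 9, 18, 19, 38, 57, 114, 171, 342.
Compute 105^d (mod 361) for the divisors d until we hit 1:
105^1 ≡ 105 (mod 361)
105^2 ≡ 195 (mod 361)
105^3 ≡ 259 (mod 361)
105^6 ≡ 296 (mod 361)
105^9 ≡ 132 (mod 361)
105^18 ≡ 96 (mod 361)
105^19 ≡ 333 (mod 361)
105^38 ≡ 62 (mod 361)
105^57 ≡ 69 (mod 361)
105^114 ≡ 68 (mod 361)
105^171 ≡ 360 (mod 361)
105^342 ≡ 1 (mod 361) ✓
Hence ord(105) = 342.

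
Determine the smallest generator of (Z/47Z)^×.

φ(47) = 47 − 1 = 46 = 2 · 23.
Test candidates g = 2, 3, … against the prime factors q ∈ {2, 23} of φ(47): g is a generator iff g^(46/q) ≢ 1 for every such q.
g = 2: 2^23 ≡ 1 — hits 1, so not a primitive root.
g = 3: 3^23 ≡ 1 — hits 1, so not a primitive root.
g = 4: 4^23 ≡ 1 — hits 1, so not a primitive root.
g = 5: 5^23 ≡ 46; 5^2 ≡ 25 — none is 1, so 5 is a primitive root.
The smallest primitive root modulo 47 is 5.

5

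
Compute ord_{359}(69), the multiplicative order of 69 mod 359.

179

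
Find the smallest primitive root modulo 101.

φ(101) = 101 − 1 = 100 = 2^2 · 5^2.
g is a primitive root iff g^(100/q) ≢ 1 (mod 101) for each prime q ∈ {2, 5}.
g = 2: 2^50 ≡ 100; 2^20 ≡ 95 — none is 1, so 2 is a primitive root.
Hence the least primitive root of 101 is 2.

2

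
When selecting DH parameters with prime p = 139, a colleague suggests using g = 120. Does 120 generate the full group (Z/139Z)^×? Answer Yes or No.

No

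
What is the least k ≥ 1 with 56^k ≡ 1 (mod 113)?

By Lagrange's theorem, ord_113(56) divides φ(113) = 113 − 1 = 112 = 2^4 · 7.
Divisors of 112: 1, 2, 4, 7, 8, 14, 16, 28, 56, 112.
Evaluate successive powers at the divisors of 112:
56^1 ≡ 56 (mod 113)
56^2 ≡ 85 (mod 113)
56^4 ≡ 106 (mod 113)
56^7 ≡ 15 (mod 113)
56^8 ≡ 49 (mod 113)
56^14 ≡ 112 (mod 113)
56^16 ≡ 28 (mod 113)
56^28 ≡ 1 (mod 113) ✓
The smallest such exponent is 28, so the order of 56 is 28.

28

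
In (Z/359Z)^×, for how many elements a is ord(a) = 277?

φ(359) = 359 − 1 = 358 = 2 · 179.
Since (Z/359Z)^× is cyclic of order 358, the number of elements of order d is φ(d) when d | 358 and 0 otherwise.
Since 277 ∤ 358, the count is 0.

0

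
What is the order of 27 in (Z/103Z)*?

34

Since 27 ∈ (Z/103Z)^×, its order divides φ(103) = 103 − 1 = 102 = 2 · 3 · 17.
Divisors of 102: 1, 2, 3, 6, 17, 34, 51, 102.
Check 27^d mod 103 for each divisor in increasing order:
27^1 ≡ 27
27^2 ≡ 8
27^3 ≡ 10
27^6 ≡ 100
27^17 ≡ 102
27^34 ≡ 1
Therefore the multiplicative order of 27 modulo 103 is 34.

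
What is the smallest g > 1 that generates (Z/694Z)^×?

5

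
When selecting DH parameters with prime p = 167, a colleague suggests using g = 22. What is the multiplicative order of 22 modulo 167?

83

The order of 22 must divide φ(167) = 167 − 1 = 166 = 2 · 83.
Divisors of 166: 1, 2, 83, 166.
Compute 22^d (mod 167) for the divisors d until we hit 1:
22^1 ≡ 22 (mod 167)
22^2 ≡ 150 (mod 167)
22^83 ≡ 1 (mod 167) ✓
Therefore the multiplicative order of 22 modulo 167 is 83.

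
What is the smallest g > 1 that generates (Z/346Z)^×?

φ(346) = φ(2)·φ(173) = 1·172 = 172 = 2^2 · 43.
Test candidates g = 2, 3, … against the prime factors q ∈ {2, 43} of φ(346): g is a generator iff g^(172/q) ≢ 1 for every such q.
g = 2: gcd(2, 346) = 2 > 1, not a unit — skip.
g = 3: 3^86 ≡ 345; 3^4 ≡ 81 — none is 1, so 3 is a primitive root.
Hence the least primitive root of 346 is 3.

3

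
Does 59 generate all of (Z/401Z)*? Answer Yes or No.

Yes

φ(401) = 401 − 1 = 400 = 2^4 · 5^2.
59 is a primitive root mod 401 iff 59^(φ(401)/q) ≢ 1 for every prime q | φ(401), i.e. q ∈ {2, 5}.
59^200 ≡ 400 (mod 401)  [q = 2: ≢ 1 ✓]
59^80 ≡ 72 (mod 401)  [q = 5: ≢ 1 ✓]
None equal 1, so ord_401(59) = 400: 59 is a primitive root.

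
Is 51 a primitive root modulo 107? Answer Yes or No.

φ(107) = 107 − 1 = 106 = 2 · 53.
It suffices to check that the order of 51 is not a proper divisor of 106: compute 51^(106/q) for q ∈ {2, 53}.
51^53 ≡ 106 (mod 107)  [q = 2: ≢ 1 ✓]
51^2 ≡ 33 (mod 107)  [q = 53: ≢ 1 ✓]
All checks pass, so 51 has order 106 and is a primitive root modulo 107.

Yes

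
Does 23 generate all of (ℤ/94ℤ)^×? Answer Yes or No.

Yes

φ(94) = φ(2)·φ(47) = 1·46 = 46 = 2 · 23.
Test 23^(46/q) mod 94 for each prime factor q of 46:
23^23 ≡ 93 (mod 94)  [q = 2: ≢ 1 ✓]
23^2 ≡ 59 (mod 94)  [q = 23: ≢ 1 ✓]
Every test exponent gives a nontrivial residue, hence 23 generates the full group.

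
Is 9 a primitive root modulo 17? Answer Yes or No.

φ(17) = 17 − 1 = 16 = 2^4.
9 is a primitive root mod 17 iff 9^(φ(17)/q) ≢ 1 for every prime q | φ(17), i.e. q ∈ {2}.
9^8 ≡ 1 (mod 17)  [q = 2: ≡ 1 ✗]
Since 9^8 ≡ 1, the order of 9 divides 8 < 16, so 9 is not a primitive root.

No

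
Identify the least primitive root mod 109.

6

φ(109) = 109 − 1 = 108 = 2^2 · 3^3.
g is a primitive root iff g^(108/q) ≢ 1 (mod 109) for each prime q ∈ {2, 3}.
g = 2: 2^54 ≡ 108; 2^36 ≡ 1 — hits 1, so not a primitive root.
g = 3: 3^54 ≡ 1 — hits 1, so not a primitive root.
g = 4: 4^54 ≡ 1 — hits 1, so not a primitive root.
g = 5: 5^54 ≡ 1 — hits 1, so not a primitive root.
g = 6: 6^54 ≡ 108; 6^36 ≡ 63 — none is 1, so 6 is a primitive root.
Hence the least primitive root of 109 is 6.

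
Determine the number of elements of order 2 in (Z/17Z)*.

1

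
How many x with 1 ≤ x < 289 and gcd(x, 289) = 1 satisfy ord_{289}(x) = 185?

0

φ(289) = φ(17^2) = 17·(17−1) = 272 = 2^4 · 17.
(Z/289Z)^× is cyclic (|G| = 272); a cyclic group of order m has exactly φ(d) elements of each order d | m, and none otherwise.
Here 272 is not a multiple of 185, so there are no elements of order 185.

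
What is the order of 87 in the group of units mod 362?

Since 87 ∈ (Z/362Z)^×, its order divides φ(362) = φ(2)·φ(181) = 1·180 = 180 = 2^2 · 3^2 · 5.
Divisors of 180: 1, 2, 3, 4, 5, 6, 9, 10, 12, 15, 18, 20, 30, 36, 45, 60, 90, 180.
Test each divisor d:
87^1 ≡ 87 (mod 362)
87^2 ≡ 329 (mod 362)
87^3 ≡ 25 (mod 362)
87^4 ≡ 3 (mod 362)
87^5 ≡ 261 (mod 362)
87^6 ≡ 263 (mod 362)
87^9 ≡ 59 (mod 362)
87^10 ≡ 65 (mod 362)
87^12 ≡ 27 (mod 362)
87^15 ≡ 313 (mod 362)
87^18 ≡ 223 (mod 362)
87^20 ≡ 243 (mod 362)
87^30 ≡ 229 (mod 362)
87^36 ≡ 135 (mod 362)
87^45 ≡ 1 (mod 362) ✓
Hence ord(87) = 45.

45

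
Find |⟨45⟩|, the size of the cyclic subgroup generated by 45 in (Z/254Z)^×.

126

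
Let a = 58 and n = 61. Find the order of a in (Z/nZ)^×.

By Lagrange's theorem, ord_61(58) divides φ(61) = 61 − 1 = 60 = 2^2 · 3 · 5.
Divisors of 60: 1, 2, 3, 4, 5, 6, 10, 12, 15, 20, 30, 60.
Check 58^d mod 61 for each divisor in increasing order:
58^1 ≡ 58
58^2 ≡ 9
58^3 ≡ 34
58^4 ≡ 20
58^5 ≡ 1
Hence ord(58) = 5.

5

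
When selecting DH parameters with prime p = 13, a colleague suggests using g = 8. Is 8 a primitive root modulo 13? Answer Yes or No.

φ(13) = 13 − 1 = 12 = 2^2 · 3.
An element g generates (Z/13Z)^× iff g^(12/q) ≢ 1 (mod 13) for each prime q ∈ {2, 3}.
8^6 ≡ 12 (mod 13)  [q = 2: ≢ 1 ✓]
8^4 ≡ 1 (mod 13)  [q = 3: ≡ 1 ✗]
8^4 ≡ 1 shows ord(8) | 4, strictly less than φ(13); not a primitive root.

No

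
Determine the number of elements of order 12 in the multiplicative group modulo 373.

4

φ(373) = 373 − 1 = 372 = 2^2 · 3 · 31.
In a cyclic group of order 372, there are φ(d) elements of order d for each divisor d of 372, and zero for non-divisors.
12 = 2^2 · 3 divides 372, and φ(12) = 4.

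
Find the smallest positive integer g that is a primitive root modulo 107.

φ(107) = 107 − 1 = 106 = 2 · 53.
Test candidates g = 2, 3, … against the prime factors q ∈ {2, 53} of φ(107): g is a generator iff g^(106/q) ≢ 1 for every such q.
g = 2: 2^53 ≡ 106; 2^2 ≡ 4 — none is 1, so 2 is a primitive root.
Hence the least primitive root of 107 is 2.

2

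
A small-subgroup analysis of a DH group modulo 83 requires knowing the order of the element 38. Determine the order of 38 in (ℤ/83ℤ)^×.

The order of 38 must divide φ(83) = 83 − 1 = 82 = 2 · 41.
Divisors of 82: 1, 2, 41, 82.
Evaluate successive powers at the divisors of 82:
38^1 ≡ 38
38^2 ≡ 33
38^41 ≡ 1
The smallest such exponent is 41, so the order of 38 is 41.

41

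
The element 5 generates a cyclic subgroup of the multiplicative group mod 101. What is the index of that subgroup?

Since 5 ∈ (Z/101Z)^×, its order divides φ(101) = 101 − 1 = 100 = 2^2 · 5^2.
Divisors of 100: 1, 2, 4, 5, 10, 20, 25, 50, 100.
Compute 5^d (mod 101) for the divisors d until we hit 1:
5^1 ≡ 5
5^2 ≡ 25
5^4 ≡ 19
5^5 ≡ 95
5^10 ≡ 36
5^20 ≡ 84
5^25 ≡ 1
Thus |⟨5⟩| = ord(5) = 25.
[(Z/101Z)^× : ⟨5⟩] = 100/25 = 4.

4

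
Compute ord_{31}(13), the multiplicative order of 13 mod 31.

30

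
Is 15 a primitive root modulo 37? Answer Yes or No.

Yes

φ(37) = 37 − 1 = 36 = 2^2 · 3^2.
15 is a primitive root mod 37 iff 15^(φ(37)/q) ≢ 1 for every prime q | φ(37), i.e. q ∈ {2, 3}.
15^18 ≡ 36 (mod 37)  [q = 2: ≢ 1 ✓]
15^12 ≡ 26 (mod 37)  [q = 3: ≢ 1 ✓]
All checks pass, so 15 has order 36 and is a primitive root modulo 37.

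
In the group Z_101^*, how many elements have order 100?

φ(101) = 101 − 1 = 100 = 2^2 · 5^2.
(Z/101Z)^× is cyclic (|G| = 100); a cyclic group of order m has exactly φ(d) elements of each order d | m, and none otherwise.
100 = 2^2 · 5^2 divides 100, and φ(100) = 40.

40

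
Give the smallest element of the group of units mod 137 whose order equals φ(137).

3

φ(137) = 137 − 1 = 136 = 2^3 · 17.
g is a primitive root iff g^(136/q) ≢ 1 (mod 137) for each prime q ∈ {2, 17}.
g = 2: 2^68 ≡ 1 — hits 1, so not a primitive root.
g = 3: 3^68 ≡ 136; 3^8 ≡ 122 — none is 1, so 3 is a primitive root.
The smallest primitive root modulo 137 is 3.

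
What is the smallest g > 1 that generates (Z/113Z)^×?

3

φ(113) = 113 − 1 = 112 = 2^4 · 7.
Test candidates g = 2, 3, … against the prime factors q ∈ {2, 7} of φ(113): g is a generator iff g^(112/q) ≢ 1 for every such q.
g = 2: 2^56 ≡ 1 — hits 1, so not a primitive root.
g = 3: 3^56 ≡ 112; 3^16 ≡ 49 — none is 1, so 3 is a primitive root.
Hence the least primitive root of 113 is 3.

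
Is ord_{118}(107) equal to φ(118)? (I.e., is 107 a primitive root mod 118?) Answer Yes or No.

φ(118) = φ(2)·φ(59) = 1·58 = 58 = 2 · 29.
107 is a primitive root mod 118 iff 107^(φ(118)/q) ≢ 1 for every prime q | φ(118), i.e. q ∈ {2, 29}.
107^29 ≡ 1 (mod 118)  [q = 2: ≡ 1 ✗]
107^2 ≡ 3 (mod 118)  [q = 29: ≢ 1 ✓]
107^29 ≡ 1 shows ord(107) | 29, strictly less than φ(118); not a primitive root.

No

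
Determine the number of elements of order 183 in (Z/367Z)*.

120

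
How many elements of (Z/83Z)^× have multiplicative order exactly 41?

φ(83) = 83 − 1 = 82 = 2 · 41.
In a cyclic group of order 82, there are φ(d) elements of order d for each divisor d of 82, and zero for non-divisors.
41 | 82, and φ(41) = 41 − 1 = 40.

40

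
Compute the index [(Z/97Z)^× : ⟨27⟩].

The order of 27 must divide φ(97) = 97 − 1 = 96 = 2^5 · 3.
Divisors of 96: 1, 2, 3, 4, 6, 8, 12, 16, 24, 32, 48, 96.
Compute 27^d (mod 97) for the divisors d until we hit 1:
27^1 ≡ 27
27^2 ≡ 50
27^3 ≡ 89
27^4 ≡ 75
27^6 ≡ 64
27^8 ≡ 96
27^12 ≡ 22
27^16 ≡ 1
Thus |⟨27⟩| = ord(27) = 16.
[(Z/97Z)^× : ⟨27⟩] = 96/16 = 6.

6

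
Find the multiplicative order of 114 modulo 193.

192

The order of 114 must divide φ(193) = 193 − 1 = 192 = 2^6 · 3.
Divisors of 192: 1, 2, 3, 4, 6, 8, 12, 16, 24, 32, 48, 64, 96, 192.
Check 114^d mod 193 for each divisor in increasing order:
114^1 ≡ 114
114^2 ≡ 65
114^3 ≡ 76
114^4 ≡ 172
114^6 ≡ 179
114^8 ≡ 55
114^12 ≡ 3
114^16 ≡ 130
114^24 ≡ 9
114^32 ≡ 109
114^48 ≡ 81
114^64 ≡ 108
114^96 ≡ 192
114^192 ≡ 1
So ord_193(114) = 192.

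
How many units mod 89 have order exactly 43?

φ(89) = 89 − 1 = 88 = 2^3 · 11.
Since (Z/89Z)^× is cyclic of order 88, the number of elements of order d is φ(d) when d | 88 and 0 otherwise.
Here 88 is not a multiple of 43, so there are no elements of order 43.

0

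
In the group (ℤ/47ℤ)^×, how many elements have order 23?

φ(47) = 47 − 1 = 46 = 2 · 23.
In a cyclic group of order 46, there are φ(d) elements of order d for each divisor d of 46, and zero for non-divisors.
23 | 46, and φ(23) = 23 − 1 = 22.

22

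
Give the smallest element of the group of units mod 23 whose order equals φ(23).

5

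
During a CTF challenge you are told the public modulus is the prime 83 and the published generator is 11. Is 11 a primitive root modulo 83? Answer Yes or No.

No

φ(83) = 83 − 1 = 82 = 2 · 41.
It suffices to check that the order of 11 is not a proper divisor of 82: compute 11^(82/q) for q ∈ {2, 41}.
11^41 ≡ 1 (mod 83)  [q = 2: ≡ 1 ✗]
11^2 ≡ 38 (mod 83)  [q = 41: ≢ 1 ✓]
The check at q = 2 fails, so 11 generates a proper subgroup.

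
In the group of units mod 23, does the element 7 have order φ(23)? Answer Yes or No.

Yes

φ(23) = 23 − 1 = 22 = 2 · 11.
Test 7^(22/q) mod 23 for each prime factor q of 22:
7^11 ≡ 22 (mod 23)  [q = 2: ≢ 1 ✓]
7^2 ≡ 3 (mod 23)  [q = 11: ≢ 1 ✓]
All checks pass, so 7 has order 22 and is a primitive root modulo 23.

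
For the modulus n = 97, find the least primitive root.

φ(97) = 97 − 1 = 96 = 2^5 · 3.
g is a primitive root iff g^(96/q) ≢ 1 (mod 97) for each prime q ∈ {2, 3}.
g = 2: 2^48 ≡ 1 — hits 1, so not a primitive root.
g = 3: 3^48 ≡ 1 — hits 1, so not a primitive root.
g = 4: 4^48 ≡ 1 — hits 1, so not a primitive root.
g = 5: 5^48 ≡ 96; 5^32 ≡ 35 — none is 1, so 5 is a primitive root.
So 5 is the smallest generator of (Z/97Z)^×.

5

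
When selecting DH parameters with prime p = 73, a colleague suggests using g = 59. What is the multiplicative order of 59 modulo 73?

By Lagrange's theorem, ord_73(59) divides φ(73) = 73 − 1 = 72 = 2^3 · 3^2.
Divisors of 72: 1, 2, 3, 4, 6, 8, 9, 12, 18, 24, 36, 72.
Compute 59^d (mod 73) for the divisors d until we hit 1:
59^1 ≡ 59 (mod 73)
59^2 ≡ 50 (mod 73)
59^3 ≡ 30 (mod 73)
59^4 ≡ 18 (mod 73)
59^6 ≡ 24 (mod 73)
59^8 ≡ 32 (mod 73)
59^9 ≡ 63 (mod 73)
59^12 ≡ 65 (mod 73)
59^18 ≡ 27 (mod 73)
59^24 ≡ 64 (mod 73)
59^36 ≡ 72 (mod 73)
59^72 ≡ 1 (mod 73) ✓
The smallest such exponent is 72, so the order of 59 is 72.

72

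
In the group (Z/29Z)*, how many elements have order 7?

φ(29) = 29 − 1 = 28 = 2^2 · 7.
Since (Z/29Z)^× is cyclic of order 28, the number of elements of order d is φ(d) when d | 28 and 0 otherwise.
7 | 28, and φ(7) = 7 − 1 = 6.

6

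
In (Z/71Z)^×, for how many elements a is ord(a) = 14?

6

φ(71) = 71 − 1 = 70 = 2 · 5 · 7.
Since (Z/71Z)^× is cyclic of order 70, the number of elements of order d is φ(d) when d | 70 and 0 otherwise.
14 = 2 · 7 divides 70, and φ(14) = 6.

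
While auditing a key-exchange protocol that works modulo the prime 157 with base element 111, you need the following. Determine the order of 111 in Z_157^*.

26

ord(111) | φ(157) = 157 − 1 = 156 = 2^2 · 3 · 13.
Divisors of 156: 1, 2, 3, 4, 6, 12, 13, 26, 39, 52, 78, 156.
Check 111^d mod 157 for each divisor in increasing order:
111^1 ≡ 111 (mod 157)
111^2 ≡ 75 (mod 157)
111^3 ≡ 4 (mod 157)
111^4 ≡ 130 (mod 157)
111^6 ≡ 16 (mod 157)
111^12 ≡ 99 (mod 157)
111^13 ≡ 156 (mod 157)
111^26 ≡ 1 (mod 157) ✓
The smallest such exponent is 26, so the order of 111 is 26.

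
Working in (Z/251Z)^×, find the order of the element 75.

ord(75) | φ(251) = 251 − 1 = 250 = 2 · 5^3.
Divisors of 250: 1, 2, 5, 10, 25, 50, 125, 250.
Compute 75^d (mod 251) for the divisors d until we hit 1:
75^1 ≡ 75
75^2 ≡ 103
75^5 ≡ 5
75^10 ≡ 25
75^25 ≡ 113
75^50 ≡ 219
75^125 ≡ 1
Hence ord(75) = 125.

125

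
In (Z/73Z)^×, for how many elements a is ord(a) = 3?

2

φ(73) = 73 − 1 = 72 = 2^3 · 3^2.
In a cyclic group of order 72, there are φ(d) elements of order d for each divisor d of 72, and zero for non-divisors.
3 | 72, and φ(3) = 3 − 1 = 2.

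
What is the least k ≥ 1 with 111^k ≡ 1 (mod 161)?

Since 111 ∈ (Z/161Z)^×, its order divides φ(161) = φ(7·23) = (7−1)·(23−1) = 6·22 = 132 = 2^2 · 3 · 11.
Divisors of 132: 1, 2, 3, 4, 6, 11, 12, 22, 33, 44, 66, 132.
Check 111^d mod 161 for each divisor in increasing order:
111^1 ≡ 111 (mod 161)
111^2 ≡ 85 (mod 161)
111^3 ≡ 97 (mod 161)
111^4 ≡ 141 (mod 161)
111^6 ≡ 71 (mod 161)
111^11 ≡ 160 (mod 161)
111^12 ≡ 50 (mod 161)
111^22 ≡ 1 (mod 161) ✓
Therefore the multiplicative order of 111 modulo 161 is 22.

22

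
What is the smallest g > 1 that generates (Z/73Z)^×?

φ(73) = 73 − 1 = 72 = 2^3 · 3^2.
g is a primitive root iff g^(72/q) ≢ 1 (mod 73) for each prime q ∈ {2, 3}.
g = 2: 2^36 ≡ 1 — hits 1, so not a primitive root.
g = 3: 3^36 ≡ 1 — hits 1, so not a primitive root.
g = 4: 4^36 ≡ 1 — hits 1, so not a primitive root.
g = 5: 5^36 ≡ 72; 5^24 ≡ 8 — none is 1, so 5 is a primitive root.
So 5 is the smallest generator of (Z/73Z)^×.

5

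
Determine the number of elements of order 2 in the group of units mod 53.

1

φ(53) = 53 − 1 = 52 = 2^2 · 13.
Since (Z/53Z)^× is cyclic of order 52, the number of elements of order d is φ(d) when d | 52 and 0 otherwise.
2 | 52, and φ(2) = 2 − 1 = 1.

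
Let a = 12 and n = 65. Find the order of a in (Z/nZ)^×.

4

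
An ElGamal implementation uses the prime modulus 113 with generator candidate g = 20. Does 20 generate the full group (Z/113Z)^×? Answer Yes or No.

Yes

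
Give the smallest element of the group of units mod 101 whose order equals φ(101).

2

φ(101) = 101 − 1 = 100 = 2^2 · 5^2.
Test candidates g = 2, 3, … against the prime factors q ∈ {2, 5} of φ(101): g is a generator iff g^(100/q) ≢ 1 for every such q.
g = 2: 2^50 ≡ 100; 2^20 ≡ 95 — none is 1, so 2 is a primitive root.
Hence the least primitive root of 101 is 2.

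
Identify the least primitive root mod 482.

φ(482) = φ(2)·φ(241) = 1·240 = 240 = 2^4 · 3 · 5.
Test candidates g = 2, 3, … against the prime factors q ∈ {2, 3, 5} of φ(482): g is a generator iff g^(240/q) ≢ 1 for every such q.
g = 2: gcd(2, 482) = 2 > 1, not a unit — skip.
g = 3: 3^120 ≡ 1 — hits 1, so not a primitive root.
g = 4: gcd(4, 482) = 2 > 1, not a unit — skip.
g = 5: 5^120 ≡ 1 — hits 1, so not a primitive root.
g = 6: gcd(6, 482) = 2 > 1, not a unit — skip.
g = 7: 7^120 ≡ 481; 7^80 ≡ 15; 7^48 ≡ 91 — none is 1, so 7 is a primitive root.
Hence the least primitive root of 482 is 7.

7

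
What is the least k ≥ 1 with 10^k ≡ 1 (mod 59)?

By Lagrange's theorem, ord_59(10) divides φ(59) = 59 − 1 = 58 = 2 · 29.
Divisors of 58: 1, 2, 29, 58.
Test each divisor d:
10^1 ≡ 10 (mod 59)
10^2 ≡ 41 (mod 59)
10^29 ≡ 58 (mod 59)
10^58 ≡ 1 (mod 59) ✓
Therefore the multiplicative order of 10 modulo 59 is 58.

58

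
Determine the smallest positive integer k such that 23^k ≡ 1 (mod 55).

4

The order of 23 must divide φ(55) = φ(5·11) = (5−1)·(11−1) = 4·10 = 40 = 2^3 · 5.
Divisors of 40: 1, 2, 4, 5, 8, 10, 20, 40.
Evaluate successive powers at the divisors of 40:
23^1 ≡ 23
23^2 ≡ 34
23^4 ≡ 1
The smallest such exponent is 4, so the order of 23 is 4.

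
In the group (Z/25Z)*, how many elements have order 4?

2

φ(25) = φ(5^2) = 5·(5−1) = 20 = 2^2 · 5.
Since (Z/25Z)^× is cyclic of order 20, the number of elements of order d is φ(d) when d | 20 and 0 otherwise.
4 = 2^2 divides 20, and φ(4) = 2.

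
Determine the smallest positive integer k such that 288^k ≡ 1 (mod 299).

Since 288 ∈ (Z/299Z)^×, its order divides φ(299) = φ(13·23) = (13−1)·(23−1) = 12·22 = 264 = 2^3 · 3 · 11.
Divisors of 264: 1, 2, 3, 4, 6, 8, 11, 12, 22, 24, 33, 44, 66, 88, 132, 264.
Check 288^d mod 299 for each divisor in increasing order:
288^1 ≡ 288
288^2 ≡ 121
288^3 ≡ 164
288^4 ≡ 289
288^6 ≡ 285
288^8 ≡ 100
288^11 ≡ 254
288^12 ≡ 196
288^22 ≡ 231
288^24 ≡ 144
288^33 ≡ 70
288^44 ≡ 139
288^66 ≡ 116
288^88 ≡ 185
288^132 ≡ 1
Therefore the multiplicative order of 288 modulo 299 is 132.

132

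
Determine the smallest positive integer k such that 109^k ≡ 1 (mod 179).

178

Since 109 ∈ (Z/179Z)^×, its order divides φ(179) = 179 − 1 = 178 = 2 · 89.
Divisors of 178: 1, 2, 89, 178.
Compute 109^d (mod 179) for the divisors d until we hit 1:
109^1 ≡ 109
109^2 ≡ 67
109^89 ≡ 178
109^178 ≡ 1
Hence ord(109) = 178.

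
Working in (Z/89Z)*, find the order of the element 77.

8

ord(77) | φ(89) = 89 − 1 = 88 = 2^3 · 11.
Divisors of 88: 1, 2, 4, 8, 11, 22, 44, 88.
Evaluate successive powers at the divisors of 88:
77^1 ≡ 77 (mod 89)
77^2 ≡ 55 (mod 89)
77^4 ≡ 88 (mod 89)
77^8 ≡ 1 (mod 89) ✓
So ord_89(77) = 8.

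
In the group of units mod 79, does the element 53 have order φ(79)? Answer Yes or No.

Yes

φ(79) = 79 − 1 = 78 = 2 · 3 · 13.
Test 53^(78/q) mod 79 for each prime factor q of 78:
53^39 ≡ 78 (mod 79)  [q = 2: ≢ 1 ✓]
53^26 ≡ 55 (mod 79)  [q = 3: ≢ 1 ✓]
53^6 ≡ 22 (mod 79)  [q = 13: ≢ 1 ✓]
All checks pass, so 53 has order 78 and is a primitive root modulo 79.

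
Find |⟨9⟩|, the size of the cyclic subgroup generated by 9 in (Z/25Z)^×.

10

The order of 9 must divide φ(25) = φ(5^2) = 5·(5−1) = 20 = 2^2 · 5.
Divisors of 20: 1, 2, 4, 5, 10, 20.
Evaluate successive powers at the divisors of 20:
9^1 ≡ 9
9^2 ≡ 6
9^4 ≡ 11
9^5 ≡ 24
9^10 ≡ 1
Therefore the multiplicative order of 9 modulo 25 is 10.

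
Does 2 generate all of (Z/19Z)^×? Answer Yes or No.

Yes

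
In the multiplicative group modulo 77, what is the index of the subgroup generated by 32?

10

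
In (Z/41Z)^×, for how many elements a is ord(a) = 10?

4

φ(41) = 41 − 1 = 40 = 2^3 · 5.
Since (Z/41Z)^× is cyclic of order 40, the number of elements of order d is φ(d) when d | 40 and 0 otherwise.
10 = 2 · 5 divides 40, and φ(10) = 4.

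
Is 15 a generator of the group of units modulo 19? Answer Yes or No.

Yes

φ(19) = 19 − 1 = 18 = 2 · 3^2.
Test 15^(18/q) mod 19 for each prime factor q of 18:
15^9 ≡ 18 (mod 19)  [q = 2: ≢ 1 ✓]
15^6 ≡ 11 (mod 19)  [q = 3: ≢ 1 ✓]
Every test exponent gives a nontrivial residue, hence 15 generates the full group.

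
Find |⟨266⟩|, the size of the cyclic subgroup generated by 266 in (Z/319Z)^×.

Since 266 ∈ (Z/319Z)^×, its order divides φ(319) = φ(11·29) = (11−1)·(29−1) = 10·28 = 280 = 2^3 · 5 · 7.
Divisors of 280: 1, 2, 4, 5, 7, 8, 10, 14, 20, 28, 35, 40, 56, 70, 140, 280.
Check 266^d mod 319 for each divisor in increasing order:
266^1 ≡ 266 (mod 319)
266^2 ≡ 257 (mod 319)
266^4 ≡ 16 (mod 319)
266^5 ≡ 109 (mod 319)
266^7 ≡ 260 (mod 319)
266^8 ≡ 256 (mod 319)
266^10 ≡ 78 (mod 319)
266^14 ≡ 291 (mod 319)
266^20 ≡ 23 (mod 319)
266^28 ≡ 146 (mod 319)
266^35 ≡ 318 (mod 319)
266^40 ≡ 210 (mod 319)
266^56 ≡ 262 (mod 319)
266^70 ≡ 1 (mod 319) ✓
Hence ord(266) = 70.

70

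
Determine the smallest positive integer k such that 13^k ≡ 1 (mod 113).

56

Since 13 ∈ (Z/113Z)^×, its order divides φ(113) = 113 − 1 = 112 = 2^4 · 7.
Divisors of 112: 1, 2, 4, 7, 8, 14, 16, 28, 56, 112.
Evaluate successive powers at the divisors of 112:
13^1 ≡ 13 (mod 113)
13^2 ≡ 56 (mod 113)
13^4 ≡ 85 (mod 113)
13^7 ≡ 69 (mod 113)
13^8 ≡ 106 (mod 113)
13^14 ≡ 15 (mod 113)
13^16 ≡ 49 (mod 113)
13^28 ≡ 112 (mod 113)
13^56 ≡ 1 (mod 113) ✓
The smallest such exponent is 56, so the order of 13 is 56.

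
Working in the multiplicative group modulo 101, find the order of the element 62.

Since 62 ∈ (Z/101Z)^×, its order divides φ(101) = 101 − 1 = 100 = 2^2 · 5^2.
Divisors of 100: 1, 2, 4, 5, 10, 20, 25, 50, 100.
Evaluate successive powers at the divisors of 100:
62^1 ≡ 62 (mod 101)
62^2 ≡ 6 (mod 101)
62^4 ≡ 36 (mod 101)
62^5 ≡ 10 (mod 101)
62^10 ≡ 100 (mod 101)
62^20 ≡ 1 (mod 101) ✓
The smallest such exponent is 20, so the order of 62 is 20.

20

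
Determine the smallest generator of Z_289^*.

3

φ(289) = φ(17^2) = 17·(17−1) = 272 = 2^4 · 17.
g is a primitive root iff g^(272/q) ≢ 1 (mod 289) for each prime q ∈ {2, 17}.
g = 2: 2^136 ≡ 1 — hits 1, so not a primitive root.
g = 3: 3^136 ≡ 288; 3^16 ≡ 171 — none is 1, so 3 is a primitive root.
So 3 is the smallest generator of (Z/289Z)^×.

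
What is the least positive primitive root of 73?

5

φ(73) = 73 − 1 = 72 = 2^3 · 3^2.
g is a primitive root iff g^(72/q) ≢ 1 (mod 73) for each prime q ∈ {2, 3}.
g = 2: 2^36 ≡ 1 — hits 1, so not a primitive root.
g = 3: 3^36 ≡ 1 — hits 1, so not a primitive root.
g = 4: 4^36 ≡ 1 — hits 1, so not a primitive root.
g = 5: 5^36 ≡ 72; 5^24 ≡ 8 — none is 1, so 5 is a primitive root.
So 5 is the smallest generator of (Z/73Z)^×.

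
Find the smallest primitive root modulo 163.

2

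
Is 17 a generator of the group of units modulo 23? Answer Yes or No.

Yes

φ(23) = 23 − 1 = 22 = 2 · 11.
It suffices to check that the order of 17 is not a proper divisor of 22: compute 17^(22/q) for q ∈ {2, 11}.
17^11 ≡ 22 (mod 23)  [q = 2: ≢ 1 ✓]
17^2 ≡ 13 (mod 23)  [q = 11: ≢ 1 ✓]
None equal 1, so ord_23(17) = 22: 17 is a primitive root.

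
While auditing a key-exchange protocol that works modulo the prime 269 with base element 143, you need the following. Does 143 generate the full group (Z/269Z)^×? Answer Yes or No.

No

φ(269) = 269 − 1 = 268 = 2^2 · 67.
Test 143^(268/q) mod 269 for each prime factor q of 268:
143^134 ≡ 1 (mod 269)  [q = 2: ≡ 1 ✗]
143^4 ≡ 25 (mod 269)  [q = 67: ≢ 1 ✓]
143^134 ≡ 1 shows ord(143) | 134, strictly less than φ(269); not a primitive root.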